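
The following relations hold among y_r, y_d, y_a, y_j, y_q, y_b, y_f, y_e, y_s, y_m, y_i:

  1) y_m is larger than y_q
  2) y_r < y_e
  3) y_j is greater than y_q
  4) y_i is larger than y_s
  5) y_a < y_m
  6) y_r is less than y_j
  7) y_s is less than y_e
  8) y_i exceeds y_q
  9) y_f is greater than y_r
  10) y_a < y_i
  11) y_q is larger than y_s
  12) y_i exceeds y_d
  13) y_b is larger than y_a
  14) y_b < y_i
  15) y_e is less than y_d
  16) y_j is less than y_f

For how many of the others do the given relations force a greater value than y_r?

The elements the relations force above y_r are y_e, y_d, y_i, y_j, y_f — no chain reaches any other.
That is 5.

5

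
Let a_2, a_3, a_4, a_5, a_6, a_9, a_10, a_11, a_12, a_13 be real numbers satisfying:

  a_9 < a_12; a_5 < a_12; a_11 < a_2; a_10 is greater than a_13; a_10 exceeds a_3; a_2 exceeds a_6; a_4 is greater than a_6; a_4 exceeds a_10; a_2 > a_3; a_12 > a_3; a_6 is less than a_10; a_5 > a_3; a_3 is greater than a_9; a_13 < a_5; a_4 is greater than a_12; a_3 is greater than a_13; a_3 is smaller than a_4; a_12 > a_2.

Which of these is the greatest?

a_4

a_9 is not greatest since a_9 < a_12; a_13 is not greatest since a_13 < a_3; a_3 is not greatest since a_3 < a_12; a_11 is not greatest since a_11 < a_2; a_6 is not greatest since a_6 < a_4; a_5 is not greatest since a_5 < a_12; a_2 is not greatest since a_2 < a_12; a_12 is not greatest since a_12 < a_4; a_10 is not greatest since a_10 < a_4.
Only a_4 has nothing above it, so a_4 is the greatest.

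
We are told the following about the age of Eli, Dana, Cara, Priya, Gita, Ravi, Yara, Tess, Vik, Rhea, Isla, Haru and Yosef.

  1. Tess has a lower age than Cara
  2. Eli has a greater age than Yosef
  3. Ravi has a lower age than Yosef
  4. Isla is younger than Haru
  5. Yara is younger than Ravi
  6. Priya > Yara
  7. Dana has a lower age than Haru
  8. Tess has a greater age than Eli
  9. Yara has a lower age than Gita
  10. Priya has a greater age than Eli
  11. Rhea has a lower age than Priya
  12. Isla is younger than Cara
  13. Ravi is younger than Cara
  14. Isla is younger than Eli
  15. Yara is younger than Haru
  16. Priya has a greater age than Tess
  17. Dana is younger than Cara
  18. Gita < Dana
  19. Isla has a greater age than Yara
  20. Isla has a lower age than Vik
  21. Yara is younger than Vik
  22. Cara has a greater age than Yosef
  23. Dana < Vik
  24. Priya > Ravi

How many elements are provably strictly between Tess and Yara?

The relations place Yara below Tess. An element lies strictly between them when it is forced above Yara and also forced below Tess.
Above Yara: {Gita, Ravi, Yosef, Dana, Isla, Vik, Eli, Haru, Cara, Priya}. Below Tess: {Ravi, Yosef, Isla, Eli}.
Intersection: {Ravi, Yosef, Isla, Eli} — 4.

4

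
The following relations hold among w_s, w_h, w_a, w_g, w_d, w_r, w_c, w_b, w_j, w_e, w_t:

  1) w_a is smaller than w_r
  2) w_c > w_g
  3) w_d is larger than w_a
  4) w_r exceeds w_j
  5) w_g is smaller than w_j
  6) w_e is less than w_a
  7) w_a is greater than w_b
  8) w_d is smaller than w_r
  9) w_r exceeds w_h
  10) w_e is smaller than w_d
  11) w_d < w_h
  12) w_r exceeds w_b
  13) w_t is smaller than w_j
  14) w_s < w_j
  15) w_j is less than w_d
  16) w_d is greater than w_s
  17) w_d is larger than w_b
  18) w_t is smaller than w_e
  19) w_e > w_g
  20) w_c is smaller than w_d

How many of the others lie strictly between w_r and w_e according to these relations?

The relations place w_e below w_r. An element lies strictly between them when it is forced above w_e and also forced below w_r.
Above w_e: {w_a, w_d, w_h}. Below w_r: {w_t, w_s, w_g, w_b, w_a, w_j, w_c, w_d, w_h}.
Intersection: {w_a, w_d, w_h} — 3.

3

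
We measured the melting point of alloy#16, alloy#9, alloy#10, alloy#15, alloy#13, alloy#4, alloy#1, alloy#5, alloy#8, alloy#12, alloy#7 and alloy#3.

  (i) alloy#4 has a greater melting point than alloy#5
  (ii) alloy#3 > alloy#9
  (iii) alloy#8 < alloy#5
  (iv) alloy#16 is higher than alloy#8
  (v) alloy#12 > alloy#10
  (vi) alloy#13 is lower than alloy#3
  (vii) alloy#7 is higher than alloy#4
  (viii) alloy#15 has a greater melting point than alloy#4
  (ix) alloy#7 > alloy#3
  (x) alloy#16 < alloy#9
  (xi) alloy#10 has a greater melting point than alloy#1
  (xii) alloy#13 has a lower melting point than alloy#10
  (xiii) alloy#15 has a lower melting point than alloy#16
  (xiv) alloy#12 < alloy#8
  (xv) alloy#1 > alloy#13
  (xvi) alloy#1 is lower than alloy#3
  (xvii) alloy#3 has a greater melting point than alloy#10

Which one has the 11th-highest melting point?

Chaining the given pairs: alloy#13 < alloy#1 < alloy#10 < alloy#12 < alloy#8 < alloy#5 < alloy#4 < alloy#15 < alloy#16 < alloy#9 < alloy#3 < alloy#7.
Counting 11 from the largest end gives alloy#1.

alloy#1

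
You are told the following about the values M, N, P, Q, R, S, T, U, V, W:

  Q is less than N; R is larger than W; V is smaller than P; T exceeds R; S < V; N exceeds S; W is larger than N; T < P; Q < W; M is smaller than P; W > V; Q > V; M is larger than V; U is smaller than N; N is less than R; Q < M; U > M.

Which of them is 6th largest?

Chaining the given pairs: S < V < Q < M < U < N < W < R < T < P.
Counting 6 from the largest end gives U.

U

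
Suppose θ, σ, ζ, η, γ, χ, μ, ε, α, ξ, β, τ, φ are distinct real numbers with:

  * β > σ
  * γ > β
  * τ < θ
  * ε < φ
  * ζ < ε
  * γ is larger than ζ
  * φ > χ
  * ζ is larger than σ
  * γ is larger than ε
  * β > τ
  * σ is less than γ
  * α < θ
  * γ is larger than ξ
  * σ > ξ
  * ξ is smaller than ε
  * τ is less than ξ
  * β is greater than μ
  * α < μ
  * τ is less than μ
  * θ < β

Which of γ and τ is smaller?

τ

Following the relations from τ: τ < ξ < σ < ζ < ε < γ.
So τ < γ; τ is the smaller of the two.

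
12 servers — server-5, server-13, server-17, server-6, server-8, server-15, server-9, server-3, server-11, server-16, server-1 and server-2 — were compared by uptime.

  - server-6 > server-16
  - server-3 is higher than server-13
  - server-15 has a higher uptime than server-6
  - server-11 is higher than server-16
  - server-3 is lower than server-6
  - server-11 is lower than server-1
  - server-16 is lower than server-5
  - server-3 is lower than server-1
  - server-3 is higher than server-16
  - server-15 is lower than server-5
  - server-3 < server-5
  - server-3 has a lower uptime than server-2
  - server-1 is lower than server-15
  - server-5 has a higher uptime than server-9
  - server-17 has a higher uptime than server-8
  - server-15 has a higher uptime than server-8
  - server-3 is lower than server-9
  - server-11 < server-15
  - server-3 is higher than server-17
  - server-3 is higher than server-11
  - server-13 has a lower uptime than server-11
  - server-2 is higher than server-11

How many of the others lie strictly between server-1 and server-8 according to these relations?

2

The relations place server-8 below server-1. An element lies strictly between them when it is forced above server-8 and also forced below server-1.
Above server-8: {server-17, server-3, server-6, server-15, server-9, server-5, server-2}. Below server-1: {server-13, server-17, server-16, server-11, server-3}.
Intersection: {server-17, server-3} — 2.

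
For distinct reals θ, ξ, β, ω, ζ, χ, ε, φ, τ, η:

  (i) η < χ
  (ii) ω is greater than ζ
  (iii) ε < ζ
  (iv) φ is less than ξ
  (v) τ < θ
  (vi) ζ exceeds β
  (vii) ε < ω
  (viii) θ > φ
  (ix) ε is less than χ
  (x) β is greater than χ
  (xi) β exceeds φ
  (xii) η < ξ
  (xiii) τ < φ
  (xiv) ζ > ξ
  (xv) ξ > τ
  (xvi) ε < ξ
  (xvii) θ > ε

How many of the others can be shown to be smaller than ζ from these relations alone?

7

From ζ the given relations immediately reach ε, ξ, β.
From those, τ, η, φ, χ — 7 in total.
No other element is forced below ζ by the given relations, so the count is 7.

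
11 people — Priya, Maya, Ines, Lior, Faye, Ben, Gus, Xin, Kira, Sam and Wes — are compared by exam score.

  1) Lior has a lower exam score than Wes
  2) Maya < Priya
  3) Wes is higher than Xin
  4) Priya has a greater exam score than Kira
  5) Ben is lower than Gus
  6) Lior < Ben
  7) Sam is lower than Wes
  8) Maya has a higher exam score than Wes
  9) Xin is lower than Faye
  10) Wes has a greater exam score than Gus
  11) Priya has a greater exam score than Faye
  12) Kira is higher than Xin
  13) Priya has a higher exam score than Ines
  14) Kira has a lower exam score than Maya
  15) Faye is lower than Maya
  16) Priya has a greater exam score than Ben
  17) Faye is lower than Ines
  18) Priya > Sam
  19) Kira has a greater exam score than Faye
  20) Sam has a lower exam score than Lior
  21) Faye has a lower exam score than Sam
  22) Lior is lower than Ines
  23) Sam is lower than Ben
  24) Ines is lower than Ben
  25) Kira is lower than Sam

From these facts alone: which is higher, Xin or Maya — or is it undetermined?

Chaining the given relations: Xin < Faye < Kira < Sam < Lior < Ines < Ben < Gus < Wes < Maya.
So Maya is higher.

Maya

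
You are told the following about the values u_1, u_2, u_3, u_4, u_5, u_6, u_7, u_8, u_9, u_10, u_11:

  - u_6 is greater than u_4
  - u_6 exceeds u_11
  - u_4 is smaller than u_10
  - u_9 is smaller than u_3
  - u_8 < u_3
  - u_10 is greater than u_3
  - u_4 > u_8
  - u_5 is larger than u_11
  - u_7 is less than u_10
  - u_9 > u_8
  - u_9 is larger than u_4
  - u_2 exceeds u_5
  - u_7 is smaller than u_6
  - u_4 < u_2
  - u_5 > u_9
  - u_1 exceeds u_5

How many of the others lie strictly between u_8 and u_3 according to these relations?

2

The relations place u_8 below u_3. An element lies strictly between them when it is forced above u_8 and also forced below u_3.
Above u_8: {u_4, u_9, u_5, u_1, u_6, u_10, u_2}. Below u_3: {u_4, u_9}.
Intersection: {u_4, u_9} — 2.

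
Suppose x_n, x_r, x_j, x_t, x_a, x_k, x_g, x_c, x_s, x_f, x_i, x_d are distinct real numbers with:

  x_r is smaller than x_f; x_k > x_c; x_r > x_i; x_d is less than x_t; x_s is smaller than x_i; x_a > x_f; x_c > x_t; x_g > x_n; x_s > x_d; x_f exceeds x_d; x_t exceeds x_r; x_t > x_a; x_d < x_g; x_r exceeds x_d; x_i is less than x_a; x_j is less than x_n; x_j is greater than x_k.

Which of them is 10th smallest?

x_j

Piecing the relations together gives one ordering: x_d < x_s < x_i < x_r < x_f < x_a < x_t < x_c < x_k < x_j < x_n < x_g.
The 10th smallest is x_j.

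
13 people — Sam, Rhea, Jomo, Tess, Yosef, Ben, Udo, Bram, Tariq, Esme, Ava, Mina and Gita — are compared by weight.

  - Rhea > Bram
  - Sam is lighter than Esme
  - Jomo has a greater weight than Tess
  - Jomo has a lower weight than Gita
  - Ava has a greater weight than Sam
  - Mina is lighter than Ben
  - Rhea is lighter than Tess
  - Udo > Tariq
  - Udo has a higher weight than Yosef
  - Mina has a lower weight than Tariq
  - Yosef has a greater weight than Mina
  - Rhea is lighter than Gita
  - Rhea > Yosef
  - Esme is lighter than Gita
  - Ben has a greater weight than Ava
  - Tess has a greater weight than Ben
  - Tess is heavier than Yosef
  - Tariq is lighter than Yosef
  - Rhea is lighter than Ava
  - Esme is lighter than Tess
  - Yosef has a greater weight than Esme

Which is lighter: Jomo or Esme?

The relevant relations are Esme < Yosef; Yosef < Rhea; Rhea < Ava; Ava < Ben; Ben < Tess; Tess < Jomo.
Chaining these gives Esme < Yosef < Rhea < Ava < Ben < Tess < Jomo.
So Esme < Jomo; Esme is the lighter of the two.

Esme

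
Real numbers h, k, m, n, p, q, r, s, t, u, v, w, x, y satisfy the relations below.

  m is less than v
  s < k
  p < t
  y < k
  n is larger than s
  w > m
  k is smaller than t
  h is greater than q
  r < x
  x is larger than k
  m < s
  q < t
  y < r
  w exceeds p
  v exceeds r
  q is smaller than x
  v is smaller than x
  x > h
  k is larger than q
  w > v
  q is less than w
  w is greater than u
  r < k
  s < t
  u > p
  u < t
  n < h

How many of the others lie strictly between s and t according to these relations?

The relations place s below t. An element lies strictly between them when it is forced above s and also forced below t.
Above s: {n, k, h, x}. Below t: {m, y, p, r, q, k, u}.
Intersection: {k} — 1.

1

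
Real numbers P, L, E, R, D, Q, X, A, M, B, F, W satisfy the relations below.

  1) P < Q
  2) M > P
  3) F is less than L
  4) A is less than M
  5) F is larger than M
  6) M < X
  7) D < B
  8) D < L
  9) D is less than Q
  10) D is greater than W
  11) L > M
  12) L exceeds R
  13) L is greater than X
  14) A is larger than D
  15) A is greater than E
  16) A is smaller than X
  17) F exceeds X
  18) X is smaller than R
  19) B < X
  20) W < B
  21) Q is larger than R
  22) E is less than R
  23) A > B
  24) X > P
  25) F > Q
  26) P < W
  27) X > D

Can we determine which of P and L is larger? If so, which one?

P < W < D < B < A < M < X < R < Q < F < L, by transitivity through W, D, B, A, M, X, R, Q, F.
So L is larger.

L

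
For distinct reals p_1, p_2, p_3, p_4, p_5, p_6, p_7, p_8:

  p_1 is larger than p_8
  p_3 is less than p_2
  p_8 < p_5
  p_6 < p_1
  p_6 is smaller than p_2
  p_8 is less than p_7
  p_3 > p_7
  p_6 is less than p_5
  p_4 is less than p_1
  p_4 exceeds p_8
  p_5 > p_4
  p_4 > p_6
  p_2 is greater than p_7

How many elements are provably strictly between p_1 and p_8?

The relations place p_8 below p_1. An element lies strictly between them when it is forced above p_8 and also forced below p_1.
Above p_8: {p_7, p_4, p_3, p_5, p_2}. Below p_1: {p_6, p_4}.
Intersection: {p_4} — 1.

1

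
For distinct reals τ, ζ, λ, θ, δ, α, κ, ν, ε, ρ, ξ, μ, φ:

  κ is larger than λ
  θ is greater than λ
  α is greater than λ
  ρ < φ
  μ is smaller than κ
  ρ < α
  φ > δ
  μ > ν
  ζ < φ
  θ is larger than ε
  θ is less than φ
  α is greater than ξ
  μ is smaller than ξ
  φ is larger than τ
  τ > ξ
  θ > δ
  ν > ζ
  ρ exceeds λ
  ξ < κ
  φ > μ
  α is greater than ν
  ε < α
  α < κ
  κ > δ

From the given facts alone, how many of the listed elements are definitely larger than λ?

The elements the relations force above λ are ρ, θ, α, κ, φ — no chain reaches any other.
That is 5.

5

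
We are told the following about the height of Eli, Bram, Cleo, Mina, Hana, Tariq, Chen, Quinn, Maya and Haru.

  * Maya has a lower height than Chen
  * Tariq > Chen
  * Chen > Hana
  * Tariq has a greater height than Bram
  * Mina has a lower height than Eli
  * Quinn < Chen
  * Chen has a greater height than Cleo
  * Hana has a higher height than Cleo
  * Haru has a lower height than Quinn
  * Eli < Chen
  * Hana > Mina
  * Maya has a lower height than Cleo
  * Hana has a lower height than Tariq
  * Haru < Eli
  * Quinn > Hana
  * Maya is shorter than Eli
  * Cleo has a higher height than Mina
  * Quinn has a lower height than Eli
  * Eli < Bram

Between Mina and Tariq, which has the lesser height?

Mina

Mina < Cleo and Cleo < Hana give Mina < Hana.
Then Hana < Quinn extends the chain to Quinn.
With Quinn < Chen: Mina < Cleo < Hana < Quinn < Chen.
With Chen < Tariq: Mina < Cleo < Hana < Quinn < Chen < Tariq.
So Mina < Tariq; Mina is the shorter of the two.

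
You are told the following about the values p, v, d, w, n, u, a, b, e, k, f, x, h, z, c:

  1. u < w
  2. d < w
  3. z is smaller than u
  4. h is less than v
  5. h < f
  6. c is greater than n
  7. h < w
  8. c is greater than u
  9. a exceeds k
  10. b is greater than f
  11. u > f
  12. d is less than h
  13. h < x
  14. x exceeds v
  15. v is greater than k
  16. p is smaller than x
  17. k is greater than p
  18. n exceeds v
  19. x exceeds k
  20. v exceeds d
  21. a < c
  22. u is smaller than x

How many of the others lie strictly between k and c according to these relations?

3

The relations place k below c. An element lies strictly between them when it is forced above k and also forced below c.
Above k: {a, v, x, n}. Below c: {d, h, p, f, z, u, a, v, n}.
Intersection: {a, v, n} — 3.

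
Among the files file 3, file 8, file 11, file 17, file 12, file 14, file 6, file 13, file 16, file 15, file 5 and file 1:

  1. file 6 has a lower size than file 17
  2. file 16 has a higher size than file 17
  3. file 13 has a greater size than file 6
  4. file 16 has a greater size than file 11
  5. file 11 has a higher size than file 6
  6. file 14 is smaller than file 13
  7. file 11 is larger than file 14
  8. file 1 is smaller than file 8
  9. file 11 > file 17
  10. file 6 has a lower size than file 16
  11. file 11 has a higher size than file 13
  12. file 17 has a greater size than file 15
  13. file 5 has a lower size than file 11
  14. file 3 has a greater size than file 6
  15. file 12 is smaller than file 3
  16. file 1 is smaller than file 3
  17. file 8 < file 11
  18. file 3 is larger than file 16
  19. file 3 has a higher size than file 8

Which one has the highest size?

file 3

Chaining downward from file 3: directly below it, file 6, file 1, file 12, file 8, file 16; then file 17, file 11; then file 14, file 15, file 13, file 5.
That covers every other element, and nothing is given above file 3, so file 3 is the highest size.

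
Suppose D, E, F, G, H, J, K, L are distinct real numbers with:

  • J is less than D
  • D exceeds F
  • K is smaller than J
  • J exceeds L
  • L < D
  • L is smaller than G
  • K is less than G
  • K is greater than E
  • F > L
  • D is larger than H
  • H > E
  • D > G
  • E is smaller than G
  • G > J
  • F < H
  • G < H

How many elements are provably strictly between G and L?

The relations place L below G. An element lies strictly between them when it is forced above L and also forced below G.
Above L: {F, J, H, D}. Below G: {E, K, J}.
Intersection: {J} — 1.

1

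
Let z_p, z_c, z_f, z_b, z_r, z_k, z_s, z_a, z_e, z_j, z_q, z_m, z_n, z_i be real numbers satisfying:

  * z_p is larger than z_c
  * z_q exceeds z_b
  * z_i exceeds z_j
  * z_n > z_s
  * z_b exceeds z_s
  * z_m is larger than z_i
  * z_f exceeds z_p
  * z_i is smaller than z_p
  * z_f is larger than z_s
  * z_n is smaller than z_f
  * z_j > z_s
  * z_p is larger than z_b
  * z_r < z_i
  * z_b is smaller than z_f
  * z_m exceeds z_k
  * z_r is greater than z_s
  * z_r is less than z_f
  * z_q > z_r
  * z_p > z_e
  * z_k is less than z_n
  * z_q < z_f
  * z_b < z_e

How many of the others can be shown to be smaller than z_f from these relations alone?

From z_f the given relations immediately reach z_s, z_b, z_r, z_q, z_p, z_n.
From those, z_e, z_i, z_k, z_c — 10 in total.
From those, z_j — 11 in total.
Nothing else is reachable below z_f; 11 in all.

11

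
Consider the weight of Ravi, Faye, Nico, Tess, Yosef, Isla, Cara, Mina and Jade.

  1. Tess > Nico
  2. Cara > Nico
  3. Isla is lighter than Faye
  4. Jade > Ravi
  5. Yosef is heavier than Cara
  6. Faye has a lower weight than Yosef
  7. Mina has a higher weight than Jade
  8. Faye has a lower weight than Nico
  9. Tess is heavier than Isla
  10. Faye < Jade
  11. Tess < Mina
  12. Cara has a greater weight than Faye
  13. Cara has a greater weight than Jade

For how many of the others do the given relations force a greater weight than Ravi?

The elements the relations force above Ravi are Jade, Mina, Cara, Yosef — no chain reaches any other.
That is 4.

4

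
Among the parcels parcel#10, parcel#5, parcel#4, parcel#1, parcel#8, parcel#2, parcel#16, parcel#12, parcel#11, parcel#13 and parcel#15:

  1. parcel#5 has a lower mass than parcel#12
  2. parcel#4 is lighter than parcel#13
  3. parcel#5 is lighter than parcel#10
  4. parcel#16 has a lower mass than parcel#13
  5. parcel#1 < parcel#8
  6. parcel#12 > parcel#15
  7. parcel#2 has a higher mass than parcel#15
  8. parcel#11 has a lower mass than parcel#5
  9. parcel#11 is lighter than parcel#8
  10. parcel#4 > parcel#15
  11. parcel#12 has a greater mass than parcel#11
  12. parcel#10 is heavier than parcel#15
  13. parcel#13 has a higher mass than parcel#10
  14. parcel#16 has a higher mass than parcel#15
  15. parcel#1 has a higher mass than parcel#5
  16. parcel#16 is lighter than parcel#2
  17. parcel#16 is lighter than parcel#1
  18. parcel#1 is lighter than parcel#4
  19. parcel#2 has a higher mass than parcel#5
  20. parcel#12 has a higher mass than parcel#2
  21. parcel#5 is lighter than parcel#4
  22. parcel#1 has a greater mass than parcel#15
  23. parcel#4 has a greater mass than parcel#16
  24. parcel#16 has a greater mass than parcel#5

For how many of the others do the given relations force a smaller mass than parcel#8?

The elements the relations force below parcel#8 are parcel#15, parcel#11, parcel#5, parcel#16, parcel#1 — no chain reaches any other.
That is 5.

5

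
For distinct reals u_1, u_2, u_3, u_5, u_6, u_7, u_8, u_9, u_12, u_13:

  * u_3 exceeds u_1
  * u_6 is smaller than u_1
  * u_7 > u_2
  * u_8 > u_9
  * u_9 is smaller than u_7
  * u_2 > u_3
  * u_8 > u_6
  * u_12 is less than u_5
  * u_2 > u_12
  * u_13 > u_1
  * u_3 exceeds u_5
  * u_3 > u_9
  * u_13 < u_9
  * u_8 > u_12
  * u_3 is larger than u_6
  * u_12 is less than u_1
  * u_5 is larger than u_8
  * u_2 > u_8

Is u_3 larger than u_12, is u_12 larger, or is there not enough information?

u_3

u_12 < u_1 and u_1 < u_13 give u_12 < u_13.
Then u_13 < u_9 extends the chain to u_9.
Then u_9 < u_8 extends the chain to u_8.
With u_8 < u_5: u_12 < u_1 < u_13 < u_9 < u_8 < u_5.
Then u_5 < u_3 extends the chain to u_3.
So u_3 is larger.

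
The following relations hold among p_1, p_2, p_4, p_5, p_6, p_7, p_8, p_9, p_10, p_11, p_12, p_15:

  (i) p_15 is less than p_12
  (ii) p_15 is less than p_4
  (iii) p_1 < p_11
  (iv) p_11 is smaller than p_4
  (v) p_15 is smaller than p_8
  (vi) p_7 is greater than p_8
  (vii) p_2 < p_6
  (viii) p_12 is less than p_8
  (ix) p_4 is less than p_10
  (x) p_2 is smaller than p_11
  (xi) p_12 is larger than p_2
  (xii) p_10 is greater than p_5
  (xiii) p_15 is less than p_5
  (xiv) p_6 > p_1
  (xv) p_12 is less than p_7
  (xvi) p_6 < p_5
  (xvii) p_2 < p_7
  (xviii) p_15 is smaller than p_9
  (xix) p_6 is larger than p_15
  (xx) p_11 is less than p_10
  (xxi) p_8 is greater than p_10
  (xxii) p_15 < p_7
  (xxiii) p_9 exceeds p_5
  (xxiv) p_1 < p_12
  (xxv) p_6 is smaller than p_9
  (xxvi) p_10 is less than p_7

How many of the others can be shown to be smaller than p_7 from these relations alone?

10

The elements the relations force below p_7 are p_1, p_15, p_2, p_11, p_4, p_12, p_6, p_5, p_10, p_8 — no chain reaches any other.
That is 10.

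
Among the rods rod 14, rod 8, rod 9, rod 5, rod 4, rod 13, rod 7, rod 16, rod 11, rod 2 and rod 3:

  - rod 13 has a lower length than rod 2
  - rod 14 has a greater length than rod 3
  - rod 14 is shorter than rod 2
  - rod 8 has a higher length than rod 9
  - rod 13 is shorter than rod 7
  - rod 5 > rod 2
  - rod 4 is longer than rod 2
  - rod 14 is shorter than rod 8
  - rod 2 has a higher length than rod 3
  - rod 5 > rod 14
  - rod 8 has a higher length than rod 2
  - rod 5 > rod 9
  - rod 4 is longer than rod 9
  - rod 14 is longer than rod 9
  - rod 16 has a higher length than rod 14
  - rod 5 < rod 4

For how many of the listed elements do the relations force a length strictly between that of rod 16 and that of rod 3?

1

The relations place rod 3 below rod 16. An element lies strictly between them when it is forced above rod 3 and also forced below rod 16.
Above rod 3: {rod 14, rod 2, rod 8, rod 5, rod 4}. Below rod 16: {rod 9, rod 14}.
Intersection: {rod 14} — 1.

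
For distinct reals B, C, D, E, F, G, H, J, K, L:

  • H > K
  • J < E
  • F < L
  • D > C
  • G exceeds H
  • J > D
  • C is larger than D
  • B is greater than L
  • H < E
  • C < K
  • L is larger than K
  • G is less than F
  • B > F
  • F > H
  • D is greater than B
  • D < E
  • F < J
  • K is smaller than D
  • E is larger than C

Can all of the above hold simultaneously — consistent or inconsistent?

inconsistent

Chaining the given relations yields C < K < H < G < F < L < B < D, so C < D. But one relation states D < C. These cannot both hold.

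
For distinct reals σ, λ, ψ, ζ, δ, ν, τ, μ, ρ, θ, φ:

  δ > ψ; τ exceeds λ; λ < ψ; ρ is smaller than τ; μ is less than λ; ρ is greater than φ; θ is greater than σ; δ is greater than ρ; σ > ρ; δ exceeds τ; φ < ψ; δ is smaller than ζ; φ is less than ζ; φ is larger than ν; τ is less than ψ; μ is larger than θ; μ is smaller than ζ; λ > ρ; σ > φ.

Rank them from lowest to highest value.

ν < φ < ρ < σ < θ < μ < λ < τ < ψ < δ < ζ

Each adjacent pair is fixed by a given relation: ν < φ; φ < ρ; ρ < σ; σ < θ; θ < μ; μ < λ; λ < τ; τ < ψ; ψ < δ; δ < ζ. Chaining them end to end gives the full order.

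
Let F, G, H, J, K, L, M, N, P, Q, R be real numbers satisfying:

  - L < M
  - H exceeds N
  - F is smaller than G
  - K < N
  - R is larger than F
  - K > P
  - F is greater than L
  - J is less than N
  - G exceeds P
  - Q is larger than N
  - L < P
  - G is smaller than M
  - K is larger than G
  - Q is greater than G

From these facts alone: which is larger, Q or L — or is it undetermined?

L < P < G < K < N < Q, by transitivity through P, G, K, N.
So Q is larger.

Q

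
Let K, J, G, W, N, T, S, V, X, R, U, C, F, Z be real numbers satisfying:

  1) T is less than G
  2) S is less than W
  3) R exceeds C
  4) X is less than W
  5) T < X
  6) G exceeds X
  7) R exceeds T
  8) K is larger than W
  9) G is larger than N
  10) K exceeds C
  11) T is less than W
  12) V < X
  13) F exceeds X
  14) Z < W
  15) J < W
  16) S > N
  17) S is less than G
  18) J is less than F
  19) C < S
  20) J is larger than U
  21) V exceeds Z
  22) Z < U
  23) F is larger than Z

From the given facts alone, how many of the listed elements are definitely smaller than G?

7

Directly below G: T, N, S, X.
One step further: C, V (6 so far).
One step further: Z (7 so far).
Nothing else is reachable below G; 7 in all.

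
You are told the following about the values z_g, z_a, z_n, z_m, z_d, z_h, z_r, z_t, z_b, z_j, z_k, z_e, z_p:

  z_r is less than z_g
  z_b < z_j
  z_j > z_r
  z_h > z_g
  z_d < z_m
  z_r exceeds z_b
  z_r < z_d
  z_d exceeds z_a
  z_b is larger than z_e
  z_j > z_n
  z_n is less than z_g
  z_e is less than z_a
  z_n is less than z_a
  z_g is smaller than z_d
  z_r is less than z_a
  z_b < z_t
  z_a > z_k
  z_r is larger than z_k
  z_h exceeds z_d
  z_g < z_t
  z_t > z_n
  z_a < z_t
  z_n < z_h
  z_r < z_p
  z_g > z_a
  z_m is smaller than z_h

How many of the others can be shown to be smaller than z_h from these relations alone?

9

From z_h the given relations immediately reach z_n, z_g, z_d, z_m.
From those, z_r, z_a — 6 in total.
From those, z_e, z_k, z_b — 9 in total.
No other element is forced below z_h by the given relations, so the count is 9.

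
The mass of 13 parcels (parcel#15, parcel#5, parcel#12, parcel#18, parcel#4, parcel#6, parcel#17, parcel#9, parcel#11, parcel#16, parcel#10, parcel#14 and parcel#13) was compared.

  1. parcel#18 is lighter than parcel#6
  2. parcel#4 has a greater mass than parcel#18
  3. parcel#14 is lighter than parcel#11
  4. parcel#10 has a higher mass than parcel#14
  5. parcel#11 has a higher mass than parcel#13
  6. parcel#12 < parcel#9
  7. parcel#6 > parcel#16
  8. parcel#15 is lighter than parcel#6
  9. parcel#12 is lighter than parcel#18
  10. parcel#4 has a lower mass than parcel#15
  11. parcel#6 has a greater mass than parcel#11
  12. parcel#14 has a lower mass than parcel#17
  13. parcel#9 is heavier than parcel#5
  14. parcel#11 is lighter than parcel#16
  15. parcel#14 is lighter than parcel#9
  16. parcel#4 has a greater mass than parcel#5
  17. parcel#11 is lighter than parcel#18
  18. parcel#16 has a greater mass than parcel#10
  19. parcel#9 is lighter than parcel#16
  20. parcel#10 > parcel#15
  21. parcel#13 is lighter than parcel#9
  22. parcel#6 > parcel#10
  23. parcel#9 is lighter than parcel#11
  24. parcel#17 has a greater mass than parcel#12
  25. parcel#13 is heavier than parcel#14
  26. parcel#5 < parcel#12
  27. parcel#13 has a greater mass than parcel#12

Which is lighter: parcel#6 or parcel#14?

parcel#14 < parcel#13 and parcel#13 < parcel#9 give parcel#14 < parcel#9.
Then parcel#9 < parcel#11 extends the chain to parcel#11.
With parcel#11 < parcel#18: parcel#14 < parcel#13 < parcel#9 < parcel#11 < parcel#18.
Then parcel#18 < parcel#4 extends the chain to parcel#4.
Then parcel#4 < parcel#15 extends the chain to parcel#15.
Then parcel#15 < parcel#10 extends the chain to parcel#10.
Then parcel#10 < parcel#16 extends the chain to parcel#16.
Then parcel#16 < parcel#6 extends the chain to parcel#6.
So parcel#14 < parcel#6; parcel#14 is the lighter of the two.

parcel#14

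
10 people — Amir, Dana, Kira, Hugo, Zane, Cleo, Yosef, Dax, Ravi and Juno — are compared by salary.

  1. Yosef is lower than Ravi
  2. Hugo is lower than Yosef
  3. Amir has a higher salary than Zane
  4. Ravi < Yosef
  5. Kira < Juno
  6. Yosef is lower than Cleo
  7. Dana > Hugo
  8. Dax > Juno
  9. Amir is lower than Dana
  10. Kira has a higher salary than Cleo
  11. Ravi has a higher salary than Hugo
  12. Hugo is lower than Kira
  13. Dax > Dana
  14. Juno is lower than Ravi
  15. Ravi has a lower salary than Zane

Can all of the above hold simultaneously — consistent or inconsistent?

We have Ravi < Yosef stated directly, yet also Yosef < Cleo < Kira < Juno < Ravi by chaining the others — so Yosef < Ravi. Contradiction.

inconsistent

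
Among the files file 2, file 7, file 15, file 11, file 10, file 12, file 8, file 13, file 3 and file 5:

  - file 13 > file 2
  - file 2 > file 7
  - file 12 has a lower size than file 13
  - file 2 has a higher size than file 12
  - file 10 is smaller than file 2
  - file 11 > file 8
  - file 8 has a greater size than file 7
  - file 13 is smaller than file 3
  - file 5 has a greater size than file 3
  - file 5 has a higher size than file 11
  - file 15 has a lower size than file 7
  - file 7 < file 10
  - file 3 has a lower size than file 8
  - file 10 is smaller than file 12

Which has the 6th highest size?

Piecing the relations together gives one ordering: file 15 < file 7 < file 10 < file 12 < file 2 < file 13 < file 3 < file 8 < file 11 < file 5.
Counting 6 from the largest end gives file 2.

file 2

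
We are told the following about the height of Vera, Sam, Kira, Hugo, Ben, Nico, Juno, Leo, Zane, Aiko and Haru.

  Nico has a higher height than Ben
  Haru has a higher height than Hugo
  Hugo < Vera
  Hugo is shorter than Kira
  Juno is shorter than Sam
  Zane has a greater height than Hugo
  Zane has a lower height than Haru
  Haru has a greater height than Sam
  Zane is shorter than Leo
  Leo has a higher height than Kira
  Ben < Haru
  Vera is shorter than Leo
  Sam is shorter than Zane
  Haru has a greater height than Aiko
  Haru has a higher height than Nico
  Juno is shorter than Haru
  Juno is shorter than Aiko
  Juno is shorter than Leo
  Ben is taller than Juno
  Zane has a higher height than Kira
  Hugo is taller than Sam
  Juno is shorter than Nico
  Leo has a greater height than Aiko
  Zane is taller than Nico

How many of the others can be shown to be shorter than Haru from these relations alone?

From Haru the given relations immediately reach Juno, Ben, Sam, Nico, Aiko, Hugo, Zane.
From those, Kira — 8 in total.
No other element is forced below Haru by the given relations, so the count is 8.

8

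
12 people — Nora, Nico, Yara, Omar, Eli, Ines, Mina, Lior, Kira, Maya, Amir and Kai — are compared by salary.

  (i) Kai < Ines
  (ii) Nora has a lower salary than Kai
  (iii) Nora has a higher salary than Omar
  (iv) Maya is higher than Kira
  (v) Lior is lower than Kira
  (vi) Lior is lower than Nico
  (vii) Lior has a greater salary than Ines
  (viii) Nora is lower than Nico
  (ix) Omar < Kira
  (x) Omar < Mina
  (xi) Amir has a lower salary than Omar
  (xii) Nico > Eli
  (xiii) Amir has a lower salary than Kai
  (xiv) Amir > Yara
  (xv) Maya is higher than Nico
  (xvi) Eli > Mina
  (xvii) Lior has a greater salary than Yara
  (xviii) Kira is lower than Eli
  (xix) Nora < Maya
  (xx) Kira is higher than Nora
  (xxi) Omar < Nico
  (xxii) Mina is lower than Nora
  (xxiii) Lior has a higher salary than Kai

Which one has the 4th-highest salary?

Kira

The consecutive relations fix a unique order: Yara < Amir < Omar < Mina < Nora < Kai < Ines < Lior < Kira < Eli < Nico < Maya.
Counting 4 from the largest end gives Kira.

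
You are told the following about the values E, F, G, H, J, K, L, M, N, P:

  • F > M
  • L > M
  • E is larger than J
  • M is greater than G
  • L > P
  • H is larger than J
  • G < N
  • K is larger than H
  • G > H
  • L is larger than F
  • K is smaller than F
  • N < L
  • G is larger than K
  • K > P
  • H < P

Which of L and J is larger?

J < H and H < P give J < P.
With P < K: J < H < P < K.
Then K < G extends the chain to G.
Then G < N extends the chain to N.
With N < L: J < H < P < K < G < N < L.
So J < L; L is the larger of the two.

L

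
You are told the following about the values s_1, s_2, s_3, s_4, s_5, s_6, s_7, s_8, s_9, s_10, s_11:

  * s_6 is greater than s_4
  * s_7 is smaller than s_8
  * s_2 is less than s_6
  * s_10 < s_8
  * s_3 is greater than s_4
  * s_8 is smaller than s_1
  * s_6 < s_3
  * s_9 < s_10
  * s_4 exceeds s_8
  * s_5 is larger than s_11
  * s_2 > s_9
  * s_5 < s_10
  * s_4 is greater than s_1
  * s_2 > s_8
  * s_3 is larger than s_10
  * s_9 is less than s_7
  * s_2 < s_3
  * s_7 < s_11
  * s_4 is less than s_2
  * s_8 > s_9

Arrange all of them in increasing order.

s_9 < s_7 < s_11 < s_5 < s_10 < s_8 < s_1 < s_4 < s_2 < s_6 < s_3

Nothing is placed below s_9, so it is least; from there s_9 < s_7; s_7 < s_11; s_11 < s_5; s_5 < s_10; s_10 < s_8; s_8 < s_1; s_1 < s_4; s_4 < s_2; s_2 < s_6; s_6 < s_3, each given directly.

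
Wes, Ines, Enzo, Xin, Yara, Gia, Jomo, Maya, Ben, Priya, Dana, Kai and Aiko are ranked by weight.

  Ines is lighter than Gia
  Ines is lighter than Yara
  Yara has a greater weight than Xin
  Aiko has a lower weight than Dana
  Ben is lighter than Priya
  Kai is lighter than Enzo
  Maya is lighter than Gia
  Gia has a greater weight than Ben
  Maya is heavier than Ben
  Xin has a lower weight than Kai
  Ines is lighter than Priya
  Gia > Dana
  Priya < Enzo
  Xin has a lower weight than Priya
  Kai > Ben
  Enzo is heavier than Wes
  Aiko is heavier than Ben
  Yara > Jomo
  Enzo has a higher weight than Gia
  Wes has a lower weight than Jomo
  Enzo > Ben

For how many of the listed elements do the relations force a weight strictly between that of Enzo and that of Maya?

Chaining upward from Maya reaches: Gia.
Chaining downward from Enzo reaches: Ben, Wes, Xin, Aiko, Ines, Priya, Dana, Kai, Gia.
Strictly between Maya and Enzo are those in both lists: Gia — 1 element.

1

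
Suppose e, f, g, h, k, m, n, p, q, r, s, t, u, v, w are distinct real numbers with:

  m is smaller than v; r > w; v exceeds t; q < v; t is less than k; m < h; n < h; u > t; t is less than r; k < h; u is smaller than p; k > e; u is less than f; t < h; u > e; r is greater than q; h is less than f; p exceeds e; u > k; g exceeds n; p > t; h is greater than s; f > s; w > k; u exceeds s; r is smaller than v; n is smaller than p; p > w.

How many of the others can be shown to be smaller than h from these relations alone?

6

Directly below h: m, t, n, k, s.
One step further: e (6 so far).
Nothing else is reachable below h; 6 in all.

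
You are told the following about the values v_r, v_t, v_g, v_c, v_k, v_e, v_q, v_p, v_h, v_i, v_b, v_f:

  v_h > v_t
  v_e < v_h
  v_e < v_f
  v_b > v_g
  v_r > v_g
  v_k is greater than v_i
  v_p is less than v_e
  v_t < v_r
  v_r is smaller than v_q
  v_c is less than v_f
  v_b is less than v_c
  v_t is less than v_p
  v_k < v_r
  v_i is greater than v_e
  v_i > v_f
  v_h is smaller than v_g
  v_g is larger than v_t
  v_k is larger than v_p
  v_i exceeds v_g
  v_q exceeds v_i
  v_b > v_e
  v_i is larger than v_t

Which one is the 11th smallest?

The consecutive relations fix a unique order: v_t < v_p < v_e < v_h < v_g < v_b < v_c < v_f < v_i < v_k < v_r < v_q.
The 11th smallest is v_r.

v_r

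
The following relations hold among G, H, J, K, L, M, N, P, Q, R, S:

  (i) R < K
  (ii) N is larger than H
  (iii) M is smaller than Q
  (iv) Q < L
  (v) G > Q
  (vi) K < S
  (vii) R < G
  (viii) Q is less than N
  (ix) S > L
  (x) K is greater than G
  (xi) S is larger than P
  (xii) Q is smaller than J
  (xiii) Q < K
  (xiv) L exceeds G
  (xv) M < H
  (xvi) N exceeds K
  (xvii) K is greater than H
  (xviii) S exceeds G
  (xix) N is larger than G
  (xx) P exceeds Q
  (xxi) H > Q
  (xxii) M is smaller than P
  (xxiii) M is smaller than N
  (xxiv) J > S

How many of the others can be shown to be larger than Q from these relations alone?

The elements the relations force above Q are P, G, H, K, L, S, J, N — no chain reaches any other.
That is 8.

8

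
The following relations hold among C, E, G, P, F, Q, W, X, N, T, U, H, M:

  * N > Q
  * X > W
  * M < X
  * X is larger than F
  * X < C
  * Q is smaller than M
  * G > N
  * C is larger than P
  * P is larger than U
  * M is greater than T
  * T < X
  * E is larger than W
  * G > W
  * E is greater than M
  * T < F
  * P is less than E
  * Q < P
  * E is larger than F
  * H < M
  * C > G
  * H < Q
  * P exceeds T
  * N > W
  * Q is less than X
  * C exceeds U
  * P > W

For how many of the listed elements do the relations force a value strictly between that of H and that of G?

Chaining upward from H reaches: Q, N, M, P, X, C, E.
Chaining downward from G reaches: W, Q, N.
Strictly between H and G are those in both lists: Q, N — 2 elements.

2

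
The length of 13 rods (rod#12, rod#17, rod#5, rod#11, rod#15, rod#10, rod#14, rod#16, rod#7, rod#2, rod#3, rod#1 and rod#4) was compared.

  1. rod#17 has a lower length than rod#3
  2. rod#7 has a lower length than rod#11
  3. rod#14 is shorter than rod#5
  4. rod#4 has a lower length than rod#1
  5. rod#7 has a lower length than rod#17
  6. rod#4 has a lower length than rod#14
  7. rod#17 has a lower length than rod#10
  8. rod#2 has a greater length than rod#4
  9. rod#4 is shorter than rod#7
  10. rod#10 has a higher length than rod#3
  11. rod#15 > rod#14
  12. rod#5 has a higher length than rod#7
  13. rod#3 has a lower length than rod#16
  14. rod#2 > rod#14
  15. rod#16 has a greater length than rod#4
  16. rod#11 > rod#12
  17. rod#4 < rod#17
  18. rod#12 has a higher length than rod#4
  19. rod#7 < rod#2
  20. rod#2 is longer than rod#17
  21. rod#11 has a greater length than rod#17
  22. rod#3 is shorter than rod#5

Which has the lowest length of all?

rod#7 is not least since rod#4 < rod#7; rod#17 is not least since rod#4 < rod#17; rod#3 is not least since rod#17 < rod#3; rod#1 is not least since rod#4 < rod#1; rod#10 is not least since rod#17 < rod#10; rod#14 is not least since rod#4 < rod#14; rod#12 is not least since rod#4 < rod#12; rod#15 is not least since rod#14 < rod#15; rod#2 is not least since rod#7 < rod#2; rod#5 is not least since rod#3 < rod#5; rod#16 is not least since rod#4 < rod#16; rod#11 is not least since rod#7 < rod#11.
Only rod#4 has nothing below it, so rod#4 is the lowest length.

rod#4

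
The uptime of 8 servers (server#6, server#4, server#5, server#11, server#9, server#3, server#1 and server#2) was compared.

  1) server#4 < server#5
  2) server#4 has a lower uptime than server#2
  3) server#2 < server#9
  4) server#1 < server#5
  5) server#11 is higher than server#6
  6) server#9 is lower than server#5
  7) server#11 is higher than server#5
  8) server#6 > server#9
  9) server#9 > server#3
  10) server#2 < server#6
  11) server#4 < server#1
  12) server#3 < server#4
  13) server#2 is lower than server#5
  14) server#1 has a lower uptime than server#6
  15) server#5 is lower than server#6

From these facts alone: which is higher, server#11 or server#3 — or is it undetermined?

server#3 < server#4 and server#4 < server#2 give server#3 < server#2.
With server#2 < server#9: server#3 < server#4 < server#2 < server#9.
With server#9 < server#6: server#3 < server#4 < server#2 < server#9 < server#6.
With server#6 < server#11: server#3 < server#4 < server#2 < server#9 < server#6 < server#11.
So server#11 is higher.

server#11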